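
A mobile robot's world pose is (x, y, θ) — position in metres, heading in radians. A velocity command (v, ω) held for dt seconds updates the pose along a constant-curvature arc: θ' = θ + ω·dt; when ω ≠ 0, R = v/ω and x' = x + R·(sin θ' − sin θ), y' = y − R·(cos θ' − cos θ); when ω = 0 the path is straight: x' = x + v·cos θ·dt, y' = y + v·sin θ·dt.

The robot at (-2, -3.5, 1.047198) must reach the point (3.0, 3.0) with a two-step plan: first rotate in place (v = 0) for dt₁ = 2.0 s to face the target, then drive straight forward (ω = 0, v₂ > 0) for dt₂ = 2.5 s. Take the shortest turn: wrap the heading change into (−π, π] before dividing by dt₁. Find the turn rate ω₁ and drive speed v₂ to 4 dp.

heading to target = atan2(3−-3.5, 3−-2) = 0.9151
Δθ = wrap(0.9151 − 1.0472) = -0.1321; ω₁ = Δθ/dt₁ = -0.0660
distance = √((3−-2)² + (3−-3.5)²) = 8.2006; v₂ = distance/dt₂ = 3.2802

ω₁ = -0.0660, v₂ = 3.2802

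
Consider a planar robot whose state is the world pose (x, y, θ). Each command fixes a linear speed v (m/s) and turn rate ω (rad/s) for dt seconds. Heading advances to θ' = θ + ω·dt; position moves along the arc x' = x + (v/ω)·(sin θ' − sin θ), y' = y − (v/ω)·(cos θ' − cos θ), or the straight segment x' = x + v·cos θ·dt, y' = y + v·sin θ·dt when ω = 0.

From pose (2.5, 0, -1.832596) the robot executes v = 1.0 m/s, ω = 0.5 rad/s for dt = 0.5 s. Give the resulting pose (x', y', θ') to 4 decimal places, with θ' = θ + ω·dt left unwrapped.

θ' = -1.8326 + 0.5·0.5 = -1.5826
R = v/ω = 1.0/0.5 = 2.0000
x' = 2.5 + 2.0000·(sin -1.5826 − sin -1.8326) = 2.4320
y' = 0 − 2.0000·(cos -1.5826 − cos -1.8326) = -0.4940

(2.4320, -0.4940, -1.5826)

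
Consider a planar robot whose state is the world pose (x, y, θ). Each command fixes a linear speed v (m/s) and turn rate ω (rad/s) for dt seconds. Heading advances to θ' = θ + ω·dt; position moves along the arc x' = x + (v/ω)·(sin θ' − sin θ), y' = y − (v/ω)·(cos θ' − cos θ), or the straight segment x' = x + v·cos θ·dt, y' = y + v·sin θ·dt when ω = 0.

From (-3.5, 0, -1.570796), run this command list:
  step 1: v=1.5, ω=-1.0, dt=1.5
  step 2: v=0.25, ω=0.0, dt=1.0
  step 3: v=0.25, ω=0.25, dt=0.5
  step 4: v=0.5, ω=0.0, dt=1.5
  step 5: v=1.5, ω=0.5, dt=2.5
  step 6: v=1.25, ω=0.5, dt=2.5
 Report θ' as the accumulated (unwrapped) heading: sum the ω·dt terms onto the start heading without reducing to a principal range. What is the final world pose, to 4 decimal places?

(-6.9931, -6.8125, -0.4458)

step 1: θ'=-3.0708 (R=-1.5000) → pose (-4.8939, -1.4962, -3.0708)
step 2: θ'=-3.0708 (straight) → pose (-5.1433, -1.5139, -3.0708)
step 3: θ'=-2.9458 (R=1.0000) → pose (-5.2671, -1.5305, -2.9458)
step 4: θ'=-2.9458 (straight) → pose (-6.0027, -1.6764, -2.9458)
step 5: θ'=-1.6958 (R=3.0000) → pose (-8.3957, -4.2451, -1.6958)
step 6: θ'=-0.4458 (R=2.5000) → pose (-6.9931, -6.8125, -0.4458)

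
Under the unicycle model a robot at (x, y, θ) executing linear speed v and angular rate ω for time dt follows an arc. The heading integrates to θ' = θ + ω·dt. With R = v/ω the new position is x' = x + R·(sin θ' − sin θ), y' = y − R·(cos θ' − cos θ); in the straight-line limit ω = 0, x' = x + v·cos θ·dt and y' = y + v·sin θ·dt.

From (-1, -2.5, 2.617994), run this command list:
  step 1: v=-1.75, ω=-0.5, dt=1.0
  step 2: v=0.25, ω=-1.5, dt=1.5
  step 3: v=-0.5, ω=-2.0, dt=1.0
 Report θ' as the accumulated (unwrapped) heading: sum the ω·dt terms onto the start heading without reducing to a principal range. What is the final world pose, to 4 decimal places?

step 1: θ'=2.1180 (R=3.5000) → pose (0.2390, -3.7101, 2.1180)
step 2: θ'=-0.1320 (R=-0.1667) → pose (0.4032, -3.4581, -0.1320)
step 3: θ'=-2.1320 (R=0.2500) → pose (0.2245, -3.0772, -2.1320)

(0.2245, -3.0772, -2.1320)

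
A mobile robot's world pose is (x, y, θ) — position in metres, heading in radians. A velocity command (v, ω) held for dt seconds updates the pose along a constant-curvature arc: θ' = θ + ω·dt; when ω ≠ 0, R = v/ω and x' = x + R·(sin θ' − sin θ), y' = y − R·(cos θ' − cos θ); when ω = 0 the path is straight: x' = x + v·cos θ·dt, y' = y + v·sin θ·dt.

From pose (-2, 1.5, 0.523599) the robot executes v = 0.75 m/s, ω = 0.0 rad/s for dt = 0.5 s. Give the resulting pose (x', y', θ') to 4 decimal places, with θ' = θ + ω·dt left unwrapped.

θ' = 0.5236 + 0.0·0.5 = 0.5236
ω = 0 → straight: x' = -2 + 0.75·cos(0.5236)·0.5 = -1.6752
y' = 1.5 + 0.75·sin(0.5236)·0.5 = 1.6875

(-1.6752, 1.6875, 0.5236)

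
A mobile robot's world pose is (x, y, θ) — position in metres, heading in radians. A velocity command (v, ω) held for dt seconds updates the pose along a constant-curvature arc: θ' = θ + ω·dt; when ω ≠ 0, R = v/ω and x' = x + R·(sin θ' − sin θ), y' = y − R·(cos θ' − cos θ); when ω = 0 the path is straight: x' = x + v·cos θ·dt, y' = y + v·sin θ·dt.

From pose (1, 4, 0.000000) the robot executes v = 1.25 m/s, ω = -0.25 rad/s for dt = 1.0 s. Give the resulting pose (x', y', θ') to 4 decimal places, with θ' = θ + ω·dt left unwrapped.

θ' = 0.0000 + -0.25·1.0 = -0.2500
R = v/ω = 1.25/-0.25 = -5.0000
x' = 1 + -5.0000·(sin -0.2500 − sin 0.0000) = 2.2370
y' = 4 − -5.0000·(cos -0.2500 − cos 0.0000) = 3.8446

(2.2370, 3.8446, -0.2500)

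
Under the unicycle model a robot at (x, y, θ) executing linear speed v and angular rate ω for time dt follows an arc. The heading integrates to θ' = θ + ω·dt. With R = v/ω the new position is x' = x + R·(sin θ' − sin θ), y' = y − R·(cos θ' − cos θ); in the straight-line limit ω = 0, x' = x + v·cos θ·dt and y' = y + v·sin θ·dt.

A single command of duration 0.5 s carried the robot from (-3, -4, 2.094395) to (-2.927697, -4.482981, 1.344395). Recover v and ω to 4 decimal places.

Δθ = 1.344395 − 2.094395 = -0.750000
ω = Δθ/dt = -0.750000/0.5 = -1.5000
R = −Δy/(cos θ' − cos θ) = 0.6667
v = R·ω = 0.6667·-1.5000 = -1.0000

v = -1.0000, ω = -1.5000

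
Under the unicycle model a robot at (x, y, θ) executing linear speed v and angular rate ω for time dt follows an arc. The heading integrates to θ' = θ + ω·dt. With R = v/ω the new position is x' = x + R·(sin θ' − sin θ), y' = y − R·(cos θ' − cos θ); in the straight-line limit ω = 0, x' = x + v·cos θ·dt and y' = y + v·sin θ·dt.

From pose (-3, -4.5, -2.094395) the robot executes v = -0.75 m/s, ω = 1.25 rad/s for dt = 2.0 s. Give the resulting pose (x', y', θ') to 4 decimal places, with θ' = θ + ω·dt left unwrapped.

θ' = -2.0944 + 1.25·2.0 = 0.4056
R = v/ω = -0.75/1.25 = -0.6000
x' = -3 + -0.6000·(sin 0.4056 − sin -2.0944) = -3.7564
y' = -4.5 − -0.6000·(cos 0.4056 − cos -2.0944) = -3.6487

(-3.7564, -3.6487, 0.4056)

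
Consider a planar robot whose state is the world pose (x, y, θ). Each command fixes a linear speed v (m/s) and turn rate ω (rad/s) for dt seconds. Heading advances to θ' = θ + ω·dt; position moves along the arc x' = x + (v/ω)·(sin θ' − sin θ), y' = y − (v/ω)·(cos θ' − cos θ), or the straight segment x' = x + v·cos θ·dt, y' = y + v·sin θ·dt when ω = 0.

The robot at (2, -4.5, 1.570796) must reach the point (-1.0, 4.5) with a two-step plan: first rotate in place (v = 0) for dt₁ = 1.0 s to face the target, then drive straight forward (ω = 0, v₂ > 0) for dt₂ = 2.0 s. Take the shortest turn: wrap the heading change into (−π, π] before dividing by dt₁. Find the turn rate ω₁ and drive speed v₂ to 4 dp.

heading to target = atan2(4.5−-4.5, -1−2) = 1.8925
Δθ = wrap(1.8925 − 1.5708) = 0.3218; ω₁ = Δθ/dt₁ = 0.3218
distance = √((-1−2)² + (4.5−-4.5)²) = 9.4868; v₂ = distance/dt₂ = 4.7434

ω₁ = 0.3218, v₂ = 4.7434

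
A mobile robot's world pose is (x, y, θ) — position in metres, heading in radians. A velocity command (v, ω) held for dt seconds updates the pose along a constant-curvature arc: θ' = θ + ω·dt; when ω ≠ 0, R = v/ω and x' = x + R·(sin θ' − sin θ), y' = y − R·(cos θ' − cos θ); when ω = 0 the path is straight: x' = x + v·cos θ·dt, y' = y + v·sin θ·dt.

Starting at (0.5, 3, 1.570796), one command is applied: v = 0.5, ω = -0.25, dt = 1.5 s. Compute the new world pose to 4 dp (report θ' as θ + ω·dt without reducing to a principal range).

θ' = 1.5708 + -0.25·1.5 = 1.1958
R = v/ω = 0.5/-0.25 = -2.0000
x' = 0.5 + -2.0000·(sin 1.1958 − sin 1.5708) = 0.6390
y' = 3 − -2.0000·(cos 1.1958 − cos 1.5708) = 3.7325

(0.6390, 3.7325, 1.1958)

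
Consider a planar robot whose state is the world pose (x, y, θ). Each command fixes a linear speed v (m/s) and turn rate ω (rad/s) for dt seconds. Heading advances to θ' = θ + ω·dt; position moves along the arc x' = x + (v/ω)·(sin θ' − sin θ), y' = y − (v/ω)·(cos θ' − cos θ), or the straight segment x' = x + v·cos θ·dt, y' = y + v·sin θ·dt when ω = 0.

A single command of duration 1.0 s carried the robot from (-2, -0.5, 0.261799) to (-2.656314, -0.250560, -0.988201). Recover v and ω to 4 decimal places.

Δθ = -0.988201 − 0.261799 = -1.250000
ω = Δθ/dt = -1.250000/1.0 = -1.2500
R = Δx/(sin θ' − sin θ) = 0.6000
v = R·ω = 0.6000·-1.2500 = -0.7500

v = -0.7500, ω = -1.2500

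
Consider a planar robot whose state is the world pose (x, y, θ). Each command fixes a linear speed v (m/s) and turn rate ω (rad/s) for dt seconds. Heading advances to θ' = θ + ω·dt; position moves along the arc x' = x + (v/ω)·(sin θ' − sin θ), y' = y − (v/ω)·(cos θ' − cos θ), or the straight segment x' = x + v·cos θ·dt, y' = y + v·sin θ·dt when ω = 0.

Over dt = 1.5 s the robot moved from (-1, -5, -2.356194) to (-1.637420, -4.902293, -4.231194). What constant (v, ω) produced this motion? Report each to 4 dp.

Δθ = -4.231194 − -2.356194 = -1.875000
ω = Δθ/dt = -1.875000/1.5 = -1.2500
R = Δx/(sin θ' − sin θ) = -0.4000
v = R·ω = -0.4000·-1.2500 = 0.5000

v = 0.5000, ω = -1.2500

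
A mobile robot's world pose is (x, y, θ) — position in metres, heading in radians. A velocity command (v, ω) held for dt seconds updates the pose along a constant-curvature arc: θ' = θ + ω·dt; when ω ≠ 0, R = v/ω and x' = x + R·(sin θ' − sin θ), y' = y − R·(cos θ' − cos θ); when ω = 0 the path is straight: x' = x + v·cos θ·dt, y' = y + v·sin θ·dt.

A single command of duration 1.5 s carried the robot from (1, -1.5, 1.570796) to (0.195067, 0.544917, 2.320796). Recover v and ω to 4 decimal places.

Δθ = 2.320796 − 1.570796 = 0.750000
ω = Δθ/dt = 0.750000/1.5 = 0.5000
R = −Δy/(cos θ' − cos θ) = 3.0000
v = R·ω = 3.0000·0.5000 = 1.5000

v = 1.5000, ω = 0.5000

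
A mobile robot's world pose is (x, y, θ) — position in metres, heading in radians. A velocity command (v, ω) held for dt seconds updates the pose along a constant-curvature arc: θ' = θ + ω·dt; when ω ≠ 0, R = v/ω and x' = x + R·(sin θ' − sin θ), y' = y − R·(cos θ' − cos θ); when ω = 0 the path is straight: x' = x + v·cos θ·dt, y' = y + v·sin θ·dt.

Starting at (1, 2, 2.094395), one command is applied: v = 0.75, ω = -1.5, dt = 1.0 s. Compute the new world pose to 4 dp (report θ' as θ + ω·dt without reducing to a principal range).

(1.1530, 2.6642, 0.5944)

θ' = 2.0944 + -1.5·1.0 = 0.5944
R = v/ω = 0.75/-1.5 = -0.5000
x' = 1 + -0.5000·(sin 0.5944 − sin 2.0944) = 1.1530
y' = 2 − -0.5000·(cos 0.5944 − cos 2.0944) = 2.6642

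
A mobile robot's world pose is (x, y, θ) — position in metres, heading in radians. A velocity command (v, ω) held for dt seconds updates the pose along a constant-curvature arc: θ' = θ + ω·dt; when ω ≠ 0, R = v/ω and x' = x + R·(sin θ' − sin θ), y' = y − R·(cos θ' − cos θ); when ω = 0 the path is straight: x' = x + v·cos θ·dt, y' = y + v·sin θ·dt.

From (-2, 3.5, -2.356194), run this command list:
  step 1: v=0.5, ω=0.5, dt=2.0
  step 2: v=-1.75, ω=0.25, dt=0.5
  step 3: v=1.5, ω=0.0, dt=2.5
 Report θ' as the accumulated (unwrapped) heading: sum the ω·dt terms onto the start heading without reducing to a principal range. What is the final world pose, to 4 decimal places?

(-1.2600, -0.1148, -1.2312)

step 1: θ'=-1.3562 (R=1.0000) → pose (-2.2700, 2.5799, -1.3562)
step 2: θ'=-1.2312 (R=-7.0000) → pose (-2.5092, 3.4210, -1.2312)
step 3: θ'=-1.2312 (straight) → pose (-1.2600, -0.1148, -1.2312)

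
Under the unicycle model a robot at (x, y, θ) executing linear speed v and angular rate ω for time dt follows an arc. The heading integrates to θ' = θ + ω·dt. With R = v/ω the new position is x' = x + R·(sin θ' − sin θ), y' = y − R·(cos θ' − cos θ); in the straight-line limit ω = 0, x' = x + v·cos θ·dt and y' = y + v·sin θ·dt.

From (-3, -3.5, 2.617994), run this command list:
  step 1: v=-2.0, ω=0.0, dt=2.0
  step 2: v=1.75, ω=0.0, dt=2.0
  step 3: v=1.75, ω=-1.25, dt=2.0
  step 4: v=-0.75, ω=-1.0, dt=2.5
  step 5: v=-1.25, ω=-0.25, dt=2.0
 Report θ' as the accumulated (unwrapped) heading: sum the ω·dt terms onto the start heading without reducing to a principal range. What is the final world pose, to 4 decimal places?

step 1: θ'=2.6180 (straight) → pose (0.4641, -5.5000, 2.6180)
step 2: θ'=2.6180 (straight) → pose (-2.5670, -3.7500, 2.6180)
step 3: θ'=0.1180 (R=-1.4000) → pose (-2.0318, -1.1473, 0.1180)
step 4: θ'=-2.3820 (R=0.7500) → pose (-2.6366, 0.1413, -2.3820)
step 5: θ'=-2.8820 (R=5.0000) → pose (-0.4768, 1.3482, -2.8820)

(-0.4768, 1.3482, -2.8820)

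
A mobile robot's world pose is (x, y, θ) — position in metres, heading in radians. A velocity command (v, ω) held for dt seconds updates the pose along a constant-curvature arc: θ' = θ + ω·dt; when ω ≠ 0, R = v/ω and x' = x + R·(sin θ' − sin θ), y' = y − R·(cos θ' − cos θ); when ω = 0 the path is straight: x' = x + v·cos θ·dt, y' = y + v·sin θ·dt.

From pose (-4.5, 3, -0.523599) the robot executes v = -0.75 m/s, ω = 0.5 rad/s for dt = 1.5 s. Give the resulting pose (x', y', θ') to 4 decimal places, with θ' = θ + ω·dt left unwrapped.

θ' = -0.5236 + 0.5·1.5 = 0.2264
R = v/ω = -0.75/0.5 = -1.5000
x' = -4.5 + -1.5000·(sin 0.2264 − sin -0.5236) = -5.5867
y' = 3 − -1.5000·(cos 0.2264 − cos -0.5236) = 3.1627

(-5.5867, 3.1627, 0.2264)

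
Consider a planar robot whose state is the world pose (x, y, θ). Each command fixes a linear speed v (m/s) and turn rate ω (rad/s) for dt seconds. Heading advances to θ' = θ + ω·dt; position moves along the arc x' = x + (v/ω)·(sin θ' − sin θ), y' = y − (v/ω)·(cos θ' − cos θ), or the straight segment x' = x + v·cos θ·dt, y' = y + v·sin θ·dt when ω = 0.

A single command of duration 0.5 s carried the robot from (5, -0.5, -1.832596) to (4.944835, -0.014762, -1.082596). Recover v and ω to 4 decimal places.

Δθ = -1.082596 − -1.832596 = 0.750000
ω = Δθ/dt = 0.750000/0.5 = 1.5000
R = −Δy/(cos θ' − cos θ) = -0.6667
v = R·ω = -0.6667·1.5000 = -1.0000

v = -1.0000, ω = 1.5000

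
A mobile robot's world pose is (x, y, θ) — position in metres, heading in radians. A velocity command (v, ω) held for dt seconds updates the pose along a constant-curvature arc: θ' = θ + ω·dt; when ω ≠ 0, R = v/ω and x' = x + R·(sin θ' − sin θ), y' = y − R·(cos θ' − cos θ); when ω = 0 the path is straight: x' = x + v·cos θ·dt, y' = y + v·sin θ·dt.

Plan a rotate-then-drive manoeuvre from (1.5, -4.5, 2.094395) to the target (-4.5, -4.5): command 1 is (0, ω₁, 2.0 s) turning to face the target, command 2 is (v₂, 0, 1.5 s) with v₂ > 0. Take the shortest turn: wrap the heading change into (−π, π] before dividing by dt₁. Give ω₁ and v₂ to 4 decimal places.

ω₁ = 0.5236, v₂ = 4.0000

heading to target = atan2(-4.5−-4.5, -4.5−1.5) = 3.1416
Δθ = wrap(3.1416 − 2.0944) = 1.0472; ω₁ = Δθ/dt₁ = 0.5236
distance = √((-4.5−1.5)² + (-4.5−-4.5)²) = 6.0000; v₂ = distance/dt₂ = 4.0000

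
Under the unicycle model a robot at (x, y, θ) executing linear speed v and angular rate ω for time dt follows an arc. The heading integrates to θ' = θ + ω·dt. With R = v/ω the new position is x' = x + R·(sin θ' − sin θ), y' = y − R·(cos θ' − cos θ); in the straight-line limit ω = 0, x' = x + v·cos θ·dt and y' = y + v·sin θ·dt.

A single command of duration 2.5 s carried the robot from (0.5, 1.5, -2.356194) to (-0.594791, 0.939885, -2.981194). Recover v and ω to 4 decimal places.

Δθ = -2.981194 − -2.356194 = -0.625000
ω = Δθ/dt = -0.625000/2.5 = -0.2500
R = Δx/(sin θ' − sin θ) = -2.0000
v = R·ω = -2.0000·-0.2500 = 0.5000

v = 0.5000, ω = -0.2500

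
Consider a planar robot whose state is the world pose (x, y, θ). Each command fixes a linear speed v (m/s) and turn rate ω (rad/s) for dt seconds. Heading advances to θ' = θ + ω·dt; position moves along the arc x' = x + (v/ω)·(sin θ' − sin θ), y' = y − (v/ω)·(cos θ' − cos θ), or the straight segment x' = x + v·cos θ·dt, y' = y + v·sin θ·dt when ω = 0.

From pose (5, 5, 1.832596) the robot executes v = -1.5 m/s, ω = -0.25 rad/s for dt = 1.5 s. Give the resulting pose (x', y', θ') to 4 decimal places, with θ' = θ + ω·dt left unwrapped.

(5.1660, 2.7693, 1.4576)

θ' = 1.8326 + -0.25·1.5 = 1.4576
R = v/ω = -1.5/-0.25 = 6.0000
x' = 5 + 6.0000·(sin 1.4576 − sin 1.8326) = 5.1660
y' = 5 − 6.0000·(cos 1.4576 − cos 1.8326) = 2.7693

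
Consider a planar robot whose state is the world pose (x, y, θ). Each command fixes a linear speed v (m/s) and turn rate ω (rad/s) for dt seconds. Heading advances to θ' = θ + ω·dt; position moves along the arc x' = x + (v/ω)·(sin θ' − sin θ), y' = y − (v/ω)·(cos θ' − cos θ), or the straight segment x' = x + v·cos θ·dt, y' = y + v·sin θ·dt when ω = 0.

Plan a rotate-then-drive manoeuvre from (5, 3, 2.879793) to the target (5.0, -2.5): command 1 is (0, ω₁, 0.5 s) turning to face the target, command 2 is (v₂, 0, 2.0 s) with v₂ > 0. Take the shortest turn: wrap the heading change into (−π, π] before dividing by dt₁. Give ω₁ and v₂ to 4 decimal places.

ω₁ = 3.6652, v₂ = 2.7500

heading to target = atan2(-2.5−3, 5−5) = -1.5708
Δθ = wrap(-1.5708 − 2.8798) = 1.8326; ω₁ = Δθ/dt₁ = 3.6652
distance = √((5−5)² + (-2.5−3)²) = 5.5000; v₂ = distance/dt₂ = 2.7500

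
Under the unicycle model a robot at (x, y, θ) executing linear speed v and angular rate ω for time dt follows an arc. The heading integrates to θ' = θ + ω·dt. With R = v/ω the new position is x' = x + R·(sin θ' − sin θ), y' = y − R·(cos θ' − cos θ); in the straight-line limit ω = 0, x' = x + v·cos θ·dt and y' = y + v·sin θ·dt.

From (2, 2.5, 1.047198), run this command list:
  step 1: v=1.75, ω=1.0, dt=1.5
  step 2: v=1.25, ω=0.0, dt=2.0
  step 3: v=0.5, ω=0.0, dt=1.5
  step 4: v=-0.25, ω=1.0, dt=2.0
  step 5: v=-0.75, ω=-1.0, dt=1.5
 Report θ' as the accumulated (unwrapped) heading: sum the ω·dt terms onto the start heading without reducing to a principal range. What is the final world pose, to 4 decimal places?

step 1: θ'=2.5472 (R=1.7500) → pose (1.4645, 4.8249, 2.5472)
step 2: θ'=2.5472 (straight) → pose (-0.6068, 6.2249, 2.5472)
step 3: θ'=2.5472 (straight) → pose (-1.2281, 6.6449, 2.5472)
step 4: θ'=4.5472 (R=-0.2500) → pose (-0.8415, 6.8109, 4.5472)
step 5: θ'=3.0472 (R=0.7500) → pose (-0.0310, 7.4342, 3.0472)

(-0.0310, 7.4342, 3.0472)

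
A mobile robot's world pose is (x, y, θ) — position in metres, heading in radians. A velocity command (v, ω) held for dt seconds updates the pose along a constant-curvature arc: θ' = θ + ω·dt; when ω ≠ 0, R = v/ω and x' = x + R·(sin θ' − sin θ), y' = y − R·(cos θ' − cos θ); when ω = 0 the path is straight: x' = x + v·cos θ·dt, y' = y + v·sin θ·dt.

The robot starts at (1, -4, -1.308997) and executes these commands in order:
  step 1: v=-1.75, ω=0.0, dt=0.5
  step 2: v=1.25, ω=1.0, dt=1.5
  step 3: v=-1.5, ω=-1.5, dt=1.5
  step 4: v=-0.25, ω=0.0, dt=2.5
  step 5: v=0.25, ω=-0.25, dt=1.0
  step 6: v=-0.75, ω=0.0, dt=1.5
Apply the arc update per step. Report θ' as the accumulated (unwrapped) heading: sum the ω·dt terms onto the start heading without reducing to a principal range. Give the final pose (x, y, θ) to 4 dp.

step 1: θ'=-1.3090 (straight) → pose (0.7735, -3.1548, -1.3090)
step 2: θ'=0.1910 (R=1.2500) → pose (2.2182, -4.0586, 0.1910)
step 3: θ'=-2.0590 (R=1.0000) → pose (1.1452, -2.6077, -2.0590)
step 4: θ'=-2.0590 (straight) → pose (1.4384, -2.0557, -2.0590)
step 5: θ'=-2.3090 (R=-1.0000) → pose (1.2949, -2.2596, -2.3090)
step 6: θ'=-2.3090 (straight) → pose (2.0520, -1.4275, -2.3090)

(2.0520, -1.4275, -2.3090)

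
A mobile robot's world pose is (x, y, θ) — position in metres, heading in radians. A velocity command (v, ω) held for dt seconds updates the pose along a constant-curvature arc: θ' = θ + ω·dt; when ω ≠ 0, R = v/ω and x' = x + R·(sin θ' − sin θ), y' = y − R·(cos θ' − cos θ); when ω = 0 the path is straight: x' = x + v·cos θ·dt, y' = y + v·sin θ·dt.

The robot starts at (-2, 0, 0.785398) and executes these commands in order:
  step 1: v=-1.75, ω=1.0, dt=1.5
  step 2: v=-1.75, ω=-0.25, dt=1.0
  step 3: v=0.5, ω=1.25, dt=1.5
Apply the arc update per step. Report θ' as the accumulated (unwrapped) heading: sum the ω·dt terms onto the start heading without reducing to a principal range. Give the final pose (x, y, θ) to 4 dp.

(-1.7496, -3.7267, 3.9104)

step 1: θ'=2.2854 (R=-1.7500) → pose (-2.0844, -2.3842, 2.2854)
step 2: θ'=2.0354 (R=7.0000) → pose (-1.1139, -3.8350, 2.0354)
step 3: θ'=3.9104 (R=0.4000) → pose (-1.7496, -3.7267, 3.9104)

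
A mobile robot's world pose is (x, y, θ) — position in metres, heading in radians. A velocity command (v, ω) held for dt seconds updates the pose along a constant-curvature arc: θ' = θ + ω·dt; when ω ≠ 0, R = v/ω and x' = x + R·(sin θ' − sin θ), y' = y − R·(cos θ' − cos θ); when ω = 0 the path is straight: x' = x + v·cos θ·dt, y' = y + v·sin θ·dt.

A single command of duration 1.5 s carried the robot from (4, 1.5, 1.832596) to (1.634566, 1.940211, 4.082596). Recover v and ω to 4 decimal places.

v = 2.0000, ω = 1.5000

Δθ = 4.082596 − 1.832596 = 2.250000
ω = Δθ/dt = 2.250000/1.5 = 1.5000
R = Δx/(sin θ' − sin θ) = 1.3333
v = R·ω = 1.3333·1.5000 = 2.0000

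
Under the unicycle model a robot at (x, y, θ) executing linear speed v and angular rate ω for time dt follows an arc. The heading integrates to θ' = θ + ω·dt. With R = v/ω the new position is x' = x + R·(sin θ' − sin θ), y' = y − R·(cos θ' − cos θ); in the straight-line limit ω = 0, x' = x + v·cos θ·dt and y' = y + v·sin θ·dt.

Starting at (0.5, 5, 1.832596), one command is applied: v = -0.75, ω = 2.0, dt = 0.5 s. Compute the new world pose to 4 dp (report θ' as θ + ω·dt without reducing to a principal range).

(0.7482, 4.7398, 2.8326)

θ' = 1.8326 + 2.0·0.5 = 2.8326
R = v/ω = -0.75/2.0 = -0.3750
x' = 0.5 + -0.3750·(sin 2.8326 − sin 1.8326) = 0.7482
y' = 5 − -0.3750·(cos 2.8326 − cos 1.8326) = 4.7398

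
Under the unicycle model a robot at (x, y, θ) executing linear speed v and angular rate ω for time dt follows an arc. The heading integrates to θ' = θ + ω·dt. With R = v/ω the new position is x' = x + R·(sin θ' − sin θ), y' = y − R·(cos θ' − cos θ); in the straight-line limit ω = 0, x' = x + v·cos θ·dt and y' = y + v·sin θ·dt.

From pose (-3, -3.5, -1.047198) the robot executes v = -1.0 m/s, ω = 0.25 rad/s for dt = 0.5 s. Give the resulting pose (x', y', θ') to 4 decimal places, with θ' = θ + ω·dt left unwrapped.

(-3.2764, -3.0837, -0.9222)

θ' = -1.0472 + 0.25·0.5 = -0.9222
R = v/ω = -1.0/0.25 = -4.0000
x' = -3 + -4.0000·(sin -0.9222 − sin -1.0472) = -3.2764
y' = -3.5 − -4.0000·(cos -0.9222 − cos -1.0472) = -3.0837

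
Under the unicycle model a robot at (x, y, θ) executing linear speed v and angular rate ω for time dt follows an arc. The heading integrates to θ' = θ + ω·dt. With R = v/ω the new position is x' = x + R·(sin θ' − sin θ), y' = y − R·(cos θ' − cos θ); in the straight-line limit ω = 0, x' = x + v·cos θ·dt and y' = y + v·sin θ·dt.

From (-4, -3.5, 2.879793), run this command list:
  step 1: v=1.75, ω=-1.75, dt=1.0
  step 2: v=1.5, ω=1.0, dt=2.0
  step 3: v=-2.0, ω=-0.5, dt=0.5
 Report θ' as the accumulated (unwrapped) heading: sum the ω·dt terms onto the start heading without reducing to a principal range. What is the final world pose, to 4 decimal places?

(-4.9962, -0.1031, 2.8798)

step 1: θ'=1.1298 (R=-1.0000) → pose (-4.6455, -2.1072, 1.1298)
step 2: θ'=3.1298 (R=1.5000) → pose (-5.9843, 0.0329, 3.1298)
step 3: θ'=2.8798 (R=4.0000) → pose (-4.9962, -0.1031, 2.8798)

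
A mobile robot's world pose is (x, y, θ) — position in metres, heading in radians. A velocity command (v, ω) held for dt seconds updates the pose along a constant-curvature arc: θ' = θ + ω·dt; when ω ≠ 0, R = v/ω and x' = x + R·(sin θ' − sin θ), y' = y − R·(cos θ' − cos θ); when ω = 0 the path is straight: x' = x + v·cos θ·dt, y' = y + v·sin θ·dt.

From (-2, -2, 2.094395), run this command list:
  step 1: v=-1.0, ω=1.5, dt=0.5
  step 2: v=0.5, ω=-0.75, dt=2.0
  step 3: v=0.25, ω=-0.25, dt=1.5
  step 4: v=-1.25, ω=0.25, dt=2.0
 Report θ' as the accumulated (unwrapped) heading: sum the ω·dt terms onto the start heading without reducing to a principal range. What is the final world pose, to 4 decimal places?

(-2.7740, -3.4985, 1.4694)

step 1: θ'=2.8444 (R=-0.6667) → pose (-1.6179, -2.3041, 2.8444)
step 2: θ'=1.3444 (R=-0.6667) → pose (-2.0723, -1.5170, 1.3444)
step 3: θ'=0.9694 (R=-1.0000) → pose (-1.9224, -1.1757, 0.9694)
step 4: θ'=1.4694 (R=-5.0000) → pose (-2.7740, -3.4985, 1.4694)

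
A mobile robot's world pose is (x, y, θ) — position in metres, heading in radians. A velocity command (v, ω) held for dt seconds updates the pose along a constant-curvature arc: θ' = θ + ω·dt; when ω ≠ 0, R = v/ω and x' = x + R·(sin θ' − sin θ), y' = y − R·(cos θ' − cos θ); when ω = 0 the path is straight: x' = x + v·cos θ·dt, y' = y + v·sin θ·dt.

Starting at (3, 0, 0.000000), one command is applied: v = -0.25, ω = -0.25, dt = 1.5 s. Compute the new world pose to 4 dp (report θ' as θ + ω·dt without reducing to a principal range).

(2.6337, 0.0695, -0.3750)

θ' = 0.0000 + -0.25·1.5 = -0.3750
R = v/ω = -0.25/-0.25 = 1.0000
x' = 3 + 1.0000·(sin -0.3750 − sin 0.0000) = 2.6337
y' = 0 − 1.0000·(cos -0.3750 − cos 0.0000) = 0.0695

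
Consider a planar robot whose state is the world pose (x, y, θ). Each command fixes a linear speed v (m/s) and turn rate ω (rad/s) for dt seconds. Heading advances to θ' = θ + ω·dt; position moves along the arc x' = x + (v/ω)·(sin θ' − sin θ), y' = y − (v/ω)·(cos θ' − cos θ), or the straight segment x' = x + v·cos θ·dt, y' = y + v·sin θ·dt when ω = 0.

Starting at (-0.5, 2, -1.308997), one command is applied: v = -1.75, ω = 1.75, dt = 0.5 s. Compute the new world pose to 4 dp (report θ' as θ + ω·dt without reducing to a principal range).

θ' = -1.3090 + 1.75·0.5 = -0.4340
R = v/ω = -1.75/1.75 = -1.0000
x' = -0.5 + -1.0000·(sin -0.4340 − sin -1.3090) = -1.0454
y' = 2 − -1.0000·(cos -0.4340 − cos -1.3090) = 2.6485

(-1.0454, 2.6485, -0.4340)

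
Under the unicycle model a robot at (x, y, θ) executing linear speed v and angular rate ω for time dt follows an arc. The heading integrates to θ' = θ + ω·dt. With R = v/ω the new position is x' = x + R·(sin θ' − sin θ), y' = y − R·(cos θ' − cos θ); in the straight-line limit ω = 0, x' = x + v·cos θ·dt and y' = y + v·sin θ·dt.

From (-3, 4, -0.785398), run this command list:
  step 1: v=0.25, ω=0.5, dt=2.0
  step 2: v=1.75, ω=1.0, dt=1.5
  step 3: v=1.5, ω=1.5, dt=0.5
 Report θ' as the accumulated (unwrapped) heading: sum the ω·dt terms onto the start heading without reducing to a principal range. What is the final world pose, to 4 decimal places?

(-1.5439, 6.4618, 2.4646)

step 1: θ'=0.2146 (R=0.5000) → pose (-2.5400, 3.8650, 0.2146)
step 2: θ'=1.7146 (R=1.7500) → pose (-1.1807, 5.8257, 1.7146)
step 3: θ'=2.4646 (R=1.0000) → pose (-1.5439, 6.4618, 2.4646)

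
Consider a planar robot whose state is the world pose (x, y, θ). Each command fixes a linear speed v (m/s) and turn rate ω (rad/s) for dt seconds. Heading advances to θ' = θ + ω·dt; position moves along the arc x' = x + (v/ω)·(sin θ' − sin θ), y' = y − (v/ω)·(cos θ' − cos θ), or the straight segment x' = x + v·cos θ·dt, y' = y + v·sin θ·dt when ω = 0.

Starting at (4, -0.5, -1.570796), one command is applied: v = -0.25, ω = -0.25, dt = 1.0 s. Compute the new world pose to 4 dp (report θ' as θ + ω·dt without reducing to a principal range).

(4.0311, -0.2526, -1.8208)

θ' = -1.5708 + -0.25·1.0 = -1.8208
R = v/ω = -0.25/-0.25 = 1.0000
x' = 4 + 1.0000·(sin -1.8208 − sin -1.5708) = 4.0311
y' = -0.5 − 1.0000·(cos -1.8208 − cos -1.5708) = -0.2526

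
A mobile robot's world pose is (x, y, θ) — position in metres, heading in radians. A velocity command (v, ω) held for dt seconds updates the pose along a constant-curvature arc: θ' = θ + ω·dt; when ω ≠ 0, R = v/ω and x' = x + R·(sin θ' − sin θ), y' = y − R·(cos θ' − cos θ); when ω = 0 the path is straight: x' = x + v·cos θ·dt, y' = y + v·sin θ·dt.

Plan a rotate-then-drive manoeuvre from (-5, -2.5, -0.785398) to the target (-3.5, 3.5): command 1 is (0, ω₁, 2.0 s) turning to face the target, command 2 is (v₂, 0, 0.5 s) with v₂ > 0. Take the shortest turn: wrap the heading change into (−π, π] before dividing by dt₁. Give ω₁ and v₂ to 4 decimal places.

ω₁ = 1.0556, v₂ = 12.3693

heading to target = atan2(3.5−-2.5, -3.5−-5) = 1.3258
Δθ = wrap(1.3258 − -0.7854) = 2.1112; ω₁ = Δθ/dt₁ = 1.0556
distance = √((-3.5−-5)² + (3.5−-2.5)²) = 6.1847; v₂ = distance/dt₂ = 12.3693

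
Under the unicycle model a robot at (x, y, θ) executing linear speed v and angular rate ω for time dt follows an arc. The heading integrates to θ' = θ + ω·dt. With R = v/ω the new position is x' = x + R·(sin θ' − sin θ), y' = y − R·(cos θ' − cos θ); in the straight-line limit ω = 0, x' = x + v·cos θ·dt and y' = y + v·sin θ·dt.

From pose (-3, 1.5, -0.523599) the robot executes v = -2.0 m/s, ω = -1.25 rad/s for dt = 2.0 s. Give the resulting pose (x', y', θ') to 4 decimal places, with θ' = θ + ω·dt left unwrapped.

(-2.3884, 4.4745, -3.0236)

θ' = -0.5236 + -1.25·2.0 = -3.0236
R = v/ω = -2.0/-1.25 = 1.6000
x' = -3 + 1.6000·(sin -3.0236 − sin -0.5236) = -2.3884
y' = 1.5 − 1.6000·(cos -3.0236 − cos -0.5236) = 4.4745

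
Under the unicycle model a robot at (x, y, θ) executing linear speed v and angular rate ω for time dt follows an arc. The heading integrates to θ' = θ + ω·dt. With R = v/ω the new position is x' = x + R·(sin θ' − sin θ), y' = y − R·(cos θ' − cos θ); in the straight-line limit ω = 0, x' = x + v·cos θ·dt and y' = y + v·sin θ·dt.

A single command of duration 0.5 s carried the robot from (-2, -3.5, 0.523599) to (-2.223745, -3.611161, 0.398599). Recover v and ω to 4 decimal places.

Δθ = 0.398599 − 0.523599 = -0.125000
ω = Δθ/dt = -0.125000/0.5 = -0.2500
R = Δx/(sin θ' − sin θ) = 2.0000
v = R·ω = 2.0000·-0.2500 = -0.5000

v = -0.5000, ω = -0.2500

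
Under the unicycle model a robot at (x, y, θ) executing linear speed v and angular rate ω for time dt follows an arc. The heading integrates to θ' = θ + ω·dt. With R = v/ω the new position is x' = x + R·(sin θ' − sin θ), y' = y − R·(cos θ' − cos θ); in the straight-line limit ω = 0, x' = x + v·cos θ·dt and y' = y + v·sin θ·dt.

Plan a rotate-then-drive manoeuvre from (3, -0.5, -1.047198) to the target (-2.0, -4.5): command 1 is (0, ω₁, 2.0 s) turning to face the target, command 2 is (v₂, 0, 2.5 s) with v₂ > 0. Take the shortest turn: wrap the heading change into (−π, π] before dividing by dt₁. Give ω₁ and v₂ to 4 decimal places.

ω₁ = -0.7098, v₂ = 2.5612

heading to target = atan2(-4.5−-0.5, -2−3) = -2.4669
Δθ = wrap(-2.4669 − -1.0472) = -1.4197; ω₁ = Δθ/dt₁ = -0.7098
distance = √((-2−3)² + (-4.5−-0.5)²) = 6.4031; v₂ = distance/dt₂ = 2.5612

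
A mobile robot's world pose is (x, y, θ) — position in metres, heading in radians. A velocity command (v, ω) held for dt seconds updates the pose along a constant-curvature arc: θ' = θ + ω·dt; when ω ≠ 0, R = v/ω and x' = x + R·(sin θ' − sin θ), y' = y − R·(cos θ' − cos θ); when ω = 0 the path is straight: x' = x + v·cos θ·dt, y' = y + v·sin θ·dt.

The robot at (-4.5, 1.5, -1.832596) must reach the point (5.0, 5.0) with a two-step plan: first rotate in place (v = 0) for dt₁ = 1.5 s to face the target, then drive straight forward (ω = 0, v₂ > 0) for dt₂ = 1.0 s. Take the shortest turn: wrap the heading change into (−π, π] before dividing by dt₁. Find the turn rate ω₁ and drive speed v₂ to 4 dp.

heading to target = atan2(5−1.5, 5−-4.5) = 0.3530
Δθ = wrap(0.3530 − -1.8326) = 2.1856; ω₁ = Δθ/dt₁ = 1.4571
distance = √((5−-4.5)² + (5−1.5)²) = 10.1242; v₂ = distance/dt₂ = 10.1242

ω₁ = 1.4571, v₂ = 10.1242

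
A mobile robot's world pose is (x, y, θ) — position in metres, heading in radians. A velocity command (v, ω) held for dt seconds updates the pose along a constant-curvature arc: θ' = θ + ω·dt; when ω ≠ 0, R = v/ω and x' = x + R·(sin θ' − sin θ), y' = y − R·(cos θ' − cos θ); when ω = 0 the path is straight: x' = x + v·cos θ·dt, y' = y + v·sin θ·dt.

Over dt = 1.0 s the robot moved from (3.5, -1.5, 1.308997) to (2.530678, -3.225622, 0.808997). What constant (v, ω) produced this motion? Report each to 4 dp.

Δθ = 0.808997 − 1.308997 = -0.500000
ω = Δθ/dt = -0.500000/1.0 = -0.5000
R = −Δy/(cos θ' − cos θ) = 4.0000
v = R·ω = 4.0000·-0.5000 = -2.0000

v = -2.0000, ω = -0.5000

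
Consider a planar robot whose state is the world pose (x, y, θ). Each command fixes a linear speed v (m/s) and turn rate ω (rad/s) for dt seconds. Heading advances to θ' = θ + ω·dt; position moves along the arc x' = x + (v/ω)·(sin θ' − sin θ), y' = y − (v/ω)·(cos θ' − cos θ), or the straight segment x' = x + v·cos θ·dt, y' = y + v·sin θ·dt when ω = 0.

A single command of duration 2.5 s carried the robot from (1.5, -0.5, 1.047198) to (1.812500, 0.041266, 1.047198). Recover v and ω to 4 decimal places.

v = 0.2500, ω = 0.0000

Δθ = 1.047198 − 1.047198 = 0.000000
ω = Δθ/dt = 0.000000/2.5 = 0.0000
ω = 0 → v = (Δx·cos θ + Δy·sin θ)/dt = 0.2500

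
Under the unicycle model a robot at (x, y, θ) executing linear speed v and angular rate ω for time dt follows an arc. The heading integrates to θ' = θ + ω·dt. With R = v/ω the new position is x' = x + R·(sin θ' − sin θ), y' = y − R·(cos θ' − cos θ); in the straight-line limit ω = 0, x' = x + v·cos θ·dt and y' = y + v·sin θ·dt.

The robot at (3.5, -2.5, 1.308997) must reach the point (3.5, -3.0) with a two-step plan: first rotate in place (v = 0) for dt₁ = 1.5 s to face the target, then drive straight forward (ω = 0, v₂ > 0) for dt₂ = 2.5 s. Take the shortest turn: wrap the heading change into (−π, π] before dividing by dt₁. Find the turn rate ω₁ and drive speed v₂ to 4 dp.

ω₁ = -1.9199, v₂ = 0.2000

heading to target = atan2(-3−-2.5, 3.5−3.5) = -1.5708
Δθ = wrap(-1.5708 − 1.3090) = -2.8798; ω₁ = Δθ/dt₁ = -1.9199
distance = √((3.5−3.5)² + (-3−-2.5)²) = 0.5000; v₂ = distance/dt₂ = 0.2000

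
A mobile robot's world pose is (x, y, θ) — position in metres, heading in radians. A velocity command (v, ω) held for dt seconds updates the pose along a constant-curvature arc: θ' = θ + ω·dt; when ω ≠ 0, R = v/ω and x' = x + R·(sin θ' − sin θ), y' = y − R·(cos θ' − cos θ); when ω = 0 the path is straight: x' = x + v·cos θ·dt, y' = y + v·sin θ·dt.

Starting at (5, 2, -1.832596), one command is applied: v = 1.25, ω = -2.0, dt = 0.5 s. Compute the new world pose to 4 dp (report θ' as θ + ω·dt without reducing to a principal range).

θ' = -1.8326 + -2.0·0.5 = -2.8326
R = v/ω = 1.25/-2.0 = -0.6250
x' = 5 + -0.6250·(sin -2.8326 − sin -1.8326) = 4.5864
y' = 2 − -0.6250·(cos -2.8326 − cos -1.8326) = 1.5664

(4.5864, 1.5664, -2.8326)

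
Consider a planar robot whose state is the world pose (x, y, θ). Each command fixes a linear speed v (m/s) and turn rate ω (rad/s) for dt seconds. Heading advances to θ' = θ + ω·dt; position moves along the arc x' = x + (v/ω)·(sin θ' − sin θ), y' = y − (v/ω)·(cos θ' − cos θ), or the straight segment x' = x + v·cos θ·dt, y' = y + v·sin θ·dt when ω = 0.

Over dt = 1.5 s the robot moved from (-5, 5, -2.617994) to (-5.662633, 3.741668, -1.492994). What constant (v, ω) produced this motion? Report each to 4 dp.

Δθ = -1.492994 − -2.617994 = 1.125000
ω = Δθ/dt = 1.125000/1.5 = 0.7500
R = −Δy/(cos θ' − cos θ) = 1.3333
v = R·ω = 1.3333·0.7500 = 1.0000

v = 1.0000, ω = 0.7500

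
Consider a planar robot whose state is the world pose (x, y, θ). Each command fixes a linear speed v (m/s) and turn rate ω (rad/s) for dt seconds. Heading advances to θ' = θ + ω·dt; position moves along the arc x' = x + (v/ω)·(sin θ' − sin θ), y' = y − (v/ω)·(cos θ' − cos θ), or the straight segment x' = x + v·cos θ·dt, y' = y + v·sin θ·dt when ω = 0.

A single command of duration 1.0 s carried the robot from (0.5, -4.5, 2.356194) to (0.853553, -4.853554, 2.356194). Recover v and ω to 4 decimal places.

v = -0.5000, ω = 0.0000

Δθ = 2.356194 − 2.356194 = 0.000000
ω = Δθ/dt = 0.000000/1.0 = 0.0000
ω = 0 → v = (Δx·cos θ + Δy·sin θ)/dt = -0.5000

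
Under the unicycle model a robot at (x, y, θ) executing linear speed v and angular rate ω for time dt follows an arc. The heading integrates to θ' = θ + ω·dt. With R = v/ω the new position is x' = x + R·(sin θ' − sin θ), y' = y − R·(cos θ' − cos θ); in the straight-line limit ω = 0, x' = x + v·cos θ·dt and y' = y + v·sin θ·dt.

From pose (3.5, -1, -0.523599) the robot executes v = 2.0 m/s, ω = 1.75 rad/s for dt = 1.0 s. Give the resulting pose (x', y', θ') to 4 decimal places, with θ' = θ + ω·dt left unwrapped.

(5.1472, -0.3961, 1.2264)

θ' = -0.5236 + 1.75·1.0 = 1.2264
R = v/ω = 2.0/1.75 = 1.1429
x' = 3.5 + 1.1429·(sin 1.2264 − sin -0.5236) = 5.1472
y' = -1 − 1.1429·(cos 1.2264 − cos -0.5236) = -0.3961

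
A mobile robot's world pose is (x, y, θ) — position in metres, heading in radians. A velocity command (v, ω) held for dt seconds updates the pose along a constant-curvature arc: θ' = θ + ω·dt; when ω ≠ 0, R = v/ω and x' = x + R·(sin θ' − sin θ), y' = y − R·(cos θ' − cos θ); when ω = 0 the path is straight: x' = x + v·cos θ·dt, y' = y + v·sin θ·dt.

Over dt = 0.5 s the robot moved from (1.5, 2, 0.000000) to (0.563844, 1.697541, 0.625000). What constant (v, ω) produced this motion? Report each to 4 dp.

Δθ = 0.625000 − 0.000000 = 0.625000
ω = Δθ/dt = 0.625000/0.5 = 1.2500
R = Δx/(sin θ' − sin θ) = -1.6000
v = R·ω = -1.6000·1.2500 = -2.0000

v = -2.0000, ω = 1.2500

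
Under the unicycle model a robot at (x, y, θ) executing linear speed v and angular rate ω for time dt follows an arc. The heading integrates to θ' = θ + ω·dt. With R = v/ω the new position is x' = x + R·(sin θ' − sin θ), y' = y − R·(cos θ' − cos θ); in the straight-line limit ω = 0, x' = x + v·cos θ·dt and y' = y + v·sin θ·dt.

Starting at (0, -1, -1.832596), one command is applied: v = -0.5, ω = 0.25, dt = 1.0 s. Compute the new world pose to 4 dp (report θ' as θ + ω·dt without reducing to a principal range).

θ' = -1.8326 + 0.25·1.0 = -1.5826
R = v/ω = -0.5/0.25 = -2.0000
x' = 0 + -2.0000·(sin -1.5826 − sin -1.8326) = 0.0680
y' = -1 − -2.0000·(cos -1.5826 − cos -1.8326) = -0.5060

(0.0680, -0.5060, -1.5826)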